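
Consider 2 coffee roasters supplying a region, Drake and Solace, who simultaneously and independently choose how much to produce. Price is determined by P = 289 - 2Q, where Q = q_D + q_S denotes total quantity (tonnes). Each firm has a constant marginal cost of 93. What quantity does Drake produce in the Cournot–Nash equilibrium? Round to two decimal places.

32.67

A representative firm's profit is π_i = q_i(289 - 2Q) - 93q_i.
Setting ∂π_i/∂q_i = 0 with rivals' quantities fixed: 196 - 4q_i - 2q_j = 0.
By symmetry each firm produces the same amount; substituting q_j = q_i yields q_i = 196/6 = 98/3.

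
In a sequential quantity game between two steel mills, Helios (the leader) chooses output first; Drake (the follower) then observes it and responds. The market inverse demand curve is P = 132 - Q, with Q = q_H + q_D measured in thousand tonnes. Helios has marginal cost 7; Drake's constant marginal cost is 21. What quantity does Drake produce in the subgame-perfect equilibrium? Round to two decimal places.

The follower Drake best-responds to any q_H: π_D = (132 - Q)q_D - 21q_D.
∂π_D/∂q_D = 111 - q_H - 2q_D = 0 gives the reaction function q_D = (111 - q_H)/2.
The leader anticipates this reaction. Substituting into P = 132 - Q gives P = 153/2 - (1/2)q_H, so π_H = (153/2 - (1/2)q_H)q_H - 7q_H.
The leader's first-order condition 139/2 - q_H = 0 yields q_H = 139/2.
Then q_D = (111 - 139/2)/2 = 83/4.

20.75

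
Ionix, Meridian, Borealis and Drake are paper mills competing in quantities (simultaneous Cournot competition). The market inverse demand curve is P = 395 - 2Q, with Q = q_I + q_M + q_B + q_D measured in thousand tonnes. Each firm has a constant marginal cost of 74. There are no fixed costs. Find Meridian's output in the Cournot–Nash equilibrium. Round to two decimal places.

32.10

Each firm earns π_i = (395 - 2Q)q_i - 74q_i.
First-order condition (treating rivals' output as given): 321 - 4q_i - 2·Σ_{j≠i} q_j = 0.
By symmetry each firm produces the same amount; substituting Σ_{j≠i} q_j = 3q_i yields q_i = 321/10.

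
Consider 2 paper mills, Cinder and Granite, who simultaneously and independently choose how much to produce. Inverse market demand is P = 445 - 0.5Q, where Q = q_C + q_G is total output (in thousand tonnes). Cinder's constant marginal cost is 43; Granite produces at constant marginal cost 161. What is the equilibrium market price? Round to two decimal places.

216.33

Cinder's profit: π_C = (445 - 0.5Q)q_C - (43q_C). Setting ∂π_C/∂q_C = 0: 402 - q_C - (1/2)(q_G) = 0.
Granite's first-order condition: 284 - q_G - (1/2)(q_C) = 0.
Rearranging gives the reaction functions q_C = (402 - (1/2)q_G) and q_G = (284 - (1/2)q_C).
Substituting one into the other gives q_C = 1040/3 and q_G = 332/3.
Total output Q = 1372/3, so price P = 445 - (1/2)·(1372/3) = 649/3.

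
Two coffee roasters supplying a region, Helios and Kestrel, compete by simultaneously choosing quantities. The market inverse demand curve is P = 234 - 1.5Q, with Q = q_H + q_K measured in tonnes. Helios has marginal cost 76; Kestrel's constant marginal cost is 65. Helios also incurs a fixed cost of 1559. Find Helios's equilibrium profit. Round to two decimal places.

Helios's profit: π_H = (234 - 1.5Q)q_H - (76q_H). Setting ∂π_H/∂q_H = 0: 158 - 3q_H - (3/2)(q_K) = 0.
Kestrel's profit: π_K = (234 - 1.5Q)q_K - (65q_K). Setting ∂π_K/∂q_K = 0: 169 - 3q_K - (3/2)(q_H) = 0.
Rearranging gives the reaction functions q_H = (158 - (3/2)q_K)/3 and q_K = (169 - (3/2)q_H)/3.
Substituting one into the other gives q_H = 98/3 and q_K = 40.
Price P = 234 - (3/2)·(218/3) = 125.
Helios's profit: (125 - 76)·(98/3) - 1559 = 125/3.

41.67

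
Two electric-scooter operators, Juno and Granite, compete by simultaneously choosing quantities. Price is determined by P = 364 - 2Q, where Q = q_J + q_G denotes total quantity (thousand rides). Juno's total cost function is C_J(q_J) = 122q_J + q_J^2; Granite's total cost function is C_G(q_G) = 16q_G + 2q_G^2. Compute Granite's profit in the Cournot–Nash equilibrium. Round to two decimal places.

Juno's profit: π_J = (364 - 2Q)q_J - (122q_J + q_J²). Setting ∂π_J/∂q_J = 0: 242 - 6q_J - 2(q_G) = 0.
Granite's profit: π_G = (364 - 2Q)q_G - (16q_G + 2q_G²). Setting ∂π_G/∂q_G = 0: 348 - 8q_G - 2(q_J) = 0.
Rearranging gives the reaction functions q_J = (242 - 2q_G)/6 and q_G = (348 - 2q_J)/8.
Substituting one into the other gives q_J = 310/11 and q_G = 401/11.
Price P = 364 - 2·(711/11) = 234.7273.
Granite's profit: 234.7273·(401/11) - 16·(401/11) - 2(401/11)² = 5315.7355.

5315.74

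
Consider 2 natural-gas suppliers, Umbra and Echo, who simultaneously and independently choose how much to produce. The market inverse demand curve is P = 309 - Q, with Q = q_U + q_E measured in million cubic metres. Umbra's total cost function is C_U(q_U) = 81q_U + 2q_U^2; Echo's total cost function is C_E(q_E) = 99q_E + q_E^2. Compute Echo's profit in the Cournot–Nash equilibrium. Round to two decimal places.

4026.56

Umbra's profit: π_U = (309 - Q)q_U - (81q_U + 2q_U²). Setting ∂π_U/∂q_U = 0: 228 - 6q_U - (q_E) = 0.
Echo's first-order condition: 210 - 4q_E - (q_U) = 0.
Best responses: q_U = (228 - q_E)/6, q_E = (210 - q_U)/4.
Solving the pair: q_U = 702/23, q_E = 1032/23.
Price P = 309 - 1734/23 = 233.6087.
Echo's profit: 233.6087·(1032/23) - 99·(1032/23) - (1032/23)² = 4026.5558.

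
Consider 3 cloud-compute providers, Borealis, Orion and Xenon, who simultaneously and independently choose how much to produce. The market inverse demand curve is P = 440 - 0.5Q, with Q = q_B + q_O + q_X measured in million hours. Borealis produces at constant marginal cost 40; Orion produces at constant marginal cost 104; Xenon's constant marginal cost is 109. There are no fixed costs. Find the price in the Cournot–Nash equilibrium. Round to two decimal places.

173.25

Borealis's profit: π_B = (440 - 0.5Q)q_B - (40q_B). Setting ∂π_B/∂q_B = 0: 400 - q_B - (1/2)(q_O + q_X) = 0.
Orion's first-order condition: 336 - q_O - (1/2)(q_B + q_X) = 0.
Xenon's first-order condition: 331 - q_X - (1/2)(q_B + q_O) = 0.
Adding the 3 conditions: 1067 − Q − Q = 0, i.e. Q = 1067/2.
Back-substituting: q_B = (400 − 1067/4)/(1/2) = 533/2, q_O = (336 − 1067/4)/(1/2) = 277/2, q_X = (331 − 1067/4)/(1/2) = 257/2.
Total output Q = 1067/2, so price P = 440 - (1/2)·(1067/2) = 693/4.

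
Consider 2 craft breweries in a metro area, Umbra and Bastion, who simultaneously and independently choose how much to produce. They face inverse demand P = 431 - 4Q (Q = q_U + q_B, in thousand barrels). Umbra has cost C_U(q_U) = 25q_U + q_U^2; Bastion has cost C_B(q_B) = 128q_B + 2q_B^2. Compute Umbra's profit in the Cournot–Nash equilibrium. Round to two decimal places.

Umbra's profit: π_U = (431 - 4Q)q_U - (25q_U + q_U²). Setting ∂π_U/∂q_U = 0: 406 - 10q_U - 4(q_B) = 0.
Bastion's profit: π_B = (431 - 4Q)q_B - (128q_B + 2q_B²). Setting ∂π_B/∂q_B = 0: 303 - 12q_B - 4(q_U) = 0.
Rearranging gives the reaction functions q_U = (406 - 4q_B)/10 and q_B = (303 - 4q_U)/12.
Solving the pair: q_U = 915/26, q_B = 703/52.
Price P = 431 - 4·48.7115 = 236.1538.
Umbra's profit: 236.1538·(915/26) - 25·(915/26) - (915/26)² = 6192.4926.

6192.49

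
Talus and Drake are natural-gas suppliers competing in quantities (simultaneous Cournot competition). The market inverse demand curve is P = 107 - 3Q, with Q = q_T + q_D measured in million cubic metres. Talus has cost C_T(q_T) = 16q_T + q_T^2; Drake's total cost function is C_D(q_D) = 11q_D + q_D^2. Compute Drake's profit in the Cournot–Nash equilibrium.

Talus's profit: π_T = (107 - 3Q)q_T - (16q_T + q_T²). Setting ∂π_T/∂q_T = 0: 91 - 8q_T - 3(q_D) = 0.
Drake's profit: π_D = (107 - 3Q)q_D - (11q_D + q_D²). Setting ∂π_D/∂q_D = 0: 96 - 8q_D - 3(q_T) = 0.
Rearranging gives the reaction functions q_T = (91 - 3q_D)/8 and q_D = (96 - 3q_T)/8.
Solving the pair: q_T = 8, q_D = 9.
Price P = 107 - 3·17 = 56.
Drake's profit: 56·9 - 11·9 - 9² = 324.

324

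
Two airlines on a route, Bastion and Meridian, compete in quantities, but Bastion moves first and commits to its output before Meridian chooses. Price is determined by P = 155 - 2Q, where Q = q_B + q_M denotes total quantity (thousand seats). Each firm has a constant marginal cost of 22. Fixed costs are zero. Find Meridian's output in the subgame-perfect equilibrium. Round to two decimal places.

The follower Meridian best-responds to any q_B: π_M = (155 - 2Q)q_M - 22q_M.
Follower FOC: 133 - 2q_B - 4q_M = 0, so q_M(q_B) = (133 - 2q_B)/4.
Bastion substitutes q_M(q_B) into its own profit: π_B = q_B(155 - 2q_B - (133 - 2q_B)/2) - 22q_B = (177/2 - q_B)q_B - 22q_B.
The leader's first-order condition 133/2 - 2q_B = 0 yields q_B = 133/4.
Then q_M = (133 - 2·(133/4))/4 = 133/8.

16.63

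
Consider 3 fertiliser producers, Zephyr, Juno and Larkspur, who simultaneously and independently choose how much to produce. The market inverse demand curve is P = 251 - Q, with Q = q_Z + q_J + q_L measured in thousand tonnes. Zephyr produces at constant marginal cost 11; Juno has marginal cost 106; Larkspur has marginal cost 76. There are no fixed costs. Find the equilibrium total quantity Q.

140

Zephyr's profit: π_Z = (251 - Q)q_Z - (11q_Z). Setting ∂π_Z/∂q_Z = 0: 240 - 2q_Z - (q_J + q_L) = 0.
Juno's profit: π_J = (251 - Q)q_J - (106q_J). Setting ∂π_J/∂q_J = 0: 145 - 2q_J - (q_Z + q_L) = 0.
Larkspur's first-order condition: 175 - 2q_L - (q_Z + q_J) = 0.
Summing all 3 equations gives 560 − 4Q = 0, hence Q = 140.
Back-substituting: q_Z = (240 − 140) = 100, q_J = (145 − 140) = 5, q_L = (175 − 140) = 35.
Total output Q = 100 + 5 + 35 = 140.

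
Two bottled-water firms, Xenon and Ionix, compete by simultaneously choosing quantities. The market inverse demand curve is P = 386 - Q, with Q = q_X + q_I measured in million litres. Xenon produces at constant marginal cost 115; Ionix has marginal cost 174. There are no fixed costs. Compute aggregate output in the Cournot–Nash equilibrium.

161

Xenon's profit: π_X = (386 - Q)q_X - (115q_X). Setting ∂π_X/∂q_X = 0: 271 - 2q_X - (q_I) = 0.
Ionix's first-order condition: 212 - 2q_I - (q_X) = 0.
So q_X = (271 - q_I)/2 and q_I = (212 - q_X)/2.
Substituting one into the other gives q_X = 110 and q_I = 51.
Total output Q = 110 + 51 = 161.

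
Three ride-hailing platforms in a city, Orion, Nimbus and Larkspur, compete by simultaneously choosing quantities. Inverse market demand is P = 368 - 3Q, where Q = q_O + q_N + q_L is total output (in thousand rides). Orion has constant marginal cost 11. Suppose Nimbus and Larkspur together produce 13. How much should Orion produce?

With rivals' combined output fixed at 13, Orion's profit is π_O = (368 - 3·13 - 3q_O)q_O - (11q_O) = (329 - 3q_O)q_O - (11q_O).
∂π_O/∂q_O = 318 - 6q_O = 0, so q_O = 53.

53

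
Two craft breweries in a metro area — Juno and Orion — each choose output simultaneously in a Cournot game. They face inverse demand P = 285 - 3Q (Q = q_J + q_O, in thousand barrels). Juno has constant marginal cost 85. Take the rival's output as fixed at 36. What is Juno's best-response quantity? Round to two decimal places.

With the rival's output fixed at 36, Juno's profit is π_J = (285 - 3·36 - 3q_J)q_J - (85q_J) = (177 - 3q_J)q_J - (85q_J).
∂π_J/∂q_J = 92 - 6q_J = 0, so q_J = 46/3.

15.33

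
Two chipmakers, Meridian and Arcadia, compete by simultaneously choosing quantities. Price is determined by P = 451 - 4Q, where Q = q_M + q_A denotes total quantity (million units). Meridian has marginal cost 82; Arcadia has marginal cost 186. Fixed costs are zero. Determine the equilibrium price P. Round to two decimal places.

239.67

Meridian's profit: π_M = (451 - 4Q)q_M - (82q_M). Setting ∂π_M/∂q_M = 0: 369 - 8q_M - 4(q_A) = 0.
Arcadia's profit: π_A = (451 - 4Q)q_A - (186q_A). Setting ∂π_A/∂q_A = 0: 265 - 8q_A - 4(q_M) = 0.
Best responses: q_M = (369 - 4q_A)/8, q_A = (265 - 4q_M)/8.
Substituting one into the other gives q_M = 473/12 and q_A = 161/12.
Total output Q = 317/6, so price P = 451 - 4·(317/6) = 719/3.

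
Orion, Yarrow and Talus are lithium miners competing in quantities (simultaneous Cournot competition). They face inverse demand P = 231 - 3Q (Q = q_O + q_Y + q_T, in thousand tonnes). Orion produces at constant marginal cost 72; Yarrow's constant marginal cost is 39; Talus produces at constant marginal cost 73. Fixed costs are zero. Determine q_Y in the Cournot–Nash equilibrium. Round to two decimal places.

21.58

Orion's profit: π_O = (231 - 3Q)q_O - (72q_O). Setting ∂π_O/∂q_O = 0: 159 - 6q_O - 3(q_Y + q_T) = 0.
Yarrow's profit: π_Y = (231 - 3Q)q_Y - (39q_Y). Setting ∂π_Y/∂q_Y = 0: 192 - 6q_Y - 3(q_O + q_T) = 0.
Talus's first-order condition: 158 - 6q_T - 3(q_O + q_Y) = 0.
Adding the 3 first-order conditions: 509 − 12Q = 0, so Q = 509/12.
Back-substituting: q_O = (159 − 509/4)/3 = 127/12, q_Y = (192 − 509/4)/3 = 259/12, q_T = (158 − 509/4)/3 = 41/4.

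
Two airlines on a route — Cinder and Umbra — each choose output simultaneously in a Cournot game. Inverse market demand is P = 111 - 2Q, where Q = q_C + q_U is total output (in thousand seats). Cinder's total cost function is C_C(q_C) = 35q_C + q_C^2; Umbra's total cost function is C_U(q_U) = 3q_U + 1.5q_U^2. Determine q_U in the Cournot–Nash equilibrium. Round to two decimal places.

13.05

Cinder's profit: π_C = (111 - 2Q)q_C - (35q_C + q_C²). Setting ∂π_C/∂q_C = 0: 76 - 6q_C - 2(q_U) = 0.
Umbra's profit: π_U = (111 - 2Q)q_U - (3q_U + (3/2)q_U²). Setting ∂π_U/∂q_U = 0: 108 - 7q_U - 2(q_C) = 0.
So q_C = (76 - 2q_U)/6 and q_U = (108 - 2q_C)/7.
Substituting one into the other gives q_C = 158/19 and q_U = 248/19.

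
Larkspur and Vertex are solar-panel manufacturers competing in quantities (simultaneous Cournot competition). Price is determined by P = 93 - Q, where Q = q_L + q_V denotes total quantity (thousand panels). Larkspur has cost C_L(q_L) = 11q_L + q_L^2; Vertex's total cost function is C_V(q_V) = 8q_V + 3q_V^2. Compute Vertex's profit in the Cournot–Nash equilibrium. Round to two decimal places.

277.06

Larkspur's profit: π_L = (93 - Q)q_L - (11q_L + q_L²). Setting ∂π_L/∂q_L = 0: 82 - 4q_L - (q_V) = 0.
Vertex's profit: π_V = (93 - Q)q_V - (8q_V + 3q_V²). Setting ∂π_V/∂q_V = 0: 85 - 8q_V - (q_L) = 0.
So q_L = (82 - q_V)/4 and q_V = (85 - q_L)/8.
Solving the pair: q_L = 571/31, q_V = 258/31.
Price P = 93 - 829/31 = 66.2581.
Vertex's profit: 66.2581·(258/31) - 8·(258/31) - 3(258/31)² = 277.0614.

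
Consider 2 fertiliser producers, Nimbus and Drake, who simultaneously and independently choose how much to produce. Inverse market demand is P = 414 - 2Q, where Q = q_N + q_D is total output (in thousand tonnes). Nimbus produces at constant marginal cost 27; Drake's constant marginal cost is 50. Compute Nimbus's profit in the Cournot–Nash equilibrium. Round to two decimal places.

9338.89

Nimbus's profit: π_N = (414 - 2Q)q_N - (27q_N). Setting ∂π_N/∂q_N = 0: 387 - 4q_N - 2(q_D) = 0.
Drake's profit: π_D = (414 - 2Q)q_D - (50q_D). Setting ∂π_D/∂q_D = 0: 364 - 4q_D - 2(q_N) = 0.
So q_N = (387 - 2q_D)/4 and q_D = (364 - 2q_N)/4.
Substituting one into the other gives q_N = 205/3 and q_D = 341/6.
Price P = 414 - 2·(751/6) = 491/3.
Nimbus's profit: (491/3 - 27)·(205/3) = 9338.8889.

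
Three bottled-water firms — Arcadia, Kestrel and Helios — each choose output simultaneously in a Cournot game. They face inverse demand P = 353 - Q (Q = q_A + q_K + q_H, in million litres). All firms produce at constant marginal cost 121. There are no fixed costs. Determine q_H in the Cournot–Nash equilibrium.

Each firm earns π_i = (353 - Q)q_i - 121q_i.
First-order condition (treating rivals' output as given): 232 - 2q_i - Σ_{j≠i} q_j = 0.
With identical firms every q_j equals q_i, so Σ_{j≠i} q_j = 2q_i and 232 = 4q_i, giving q_i = 58.

58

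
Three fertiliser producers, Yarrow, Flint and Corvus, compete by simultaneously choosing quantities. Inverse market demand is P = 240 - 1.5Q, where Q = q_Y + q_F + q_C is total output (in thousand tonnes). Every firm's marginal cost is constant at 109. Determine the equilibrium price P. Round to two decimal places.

141.75

Each firm earns π_i = (240 - 1.5Q)q_i - 109q_i.
First-order condition (treating rivals' output as given): 131 - 3q_i - (3/2)·Σ_{j≠i} q_j = 0.
With identical firms every q_j equals q_i, so Σ_{j≠i} q_j = 2q_i and 131 = 6q_i, giving q_i = 131/6.
Total output Q = 131/2, so price P = 240 - (3/2)·(131/2) = 567/4.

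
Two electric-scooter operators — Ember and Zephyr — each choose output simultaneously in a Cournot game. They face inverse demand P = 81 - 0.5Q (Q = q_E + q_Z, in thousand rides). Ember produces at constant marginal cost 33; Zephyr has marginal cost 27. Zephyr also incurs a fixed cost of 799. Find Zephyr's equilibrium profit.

Ember's profit: π_E = (81 - 0.5Q)q_E - (33q_E). Setting ∂π_E/∂q_E = 0: 48 - q_E - (1/2)(q_Z) = 0.
Zephyr's profit: π_Z = (81 - 0.5Q)q_Z - (27q_Z). Setting ∂π_Z/∂q_Z = 0: 54 - q_Z - (1/2)(q_E) = 0.
So q_E = (48 - (1/2)q_Z) and q_Z = (54 - (1/2)q_E).
Solving the pair: q_E = 28, q_Z = 40.
Price P = 81 - (1/2)·68 = 47.
Zephyr's profit: (47 - 27)·40 - 799 = 1.

1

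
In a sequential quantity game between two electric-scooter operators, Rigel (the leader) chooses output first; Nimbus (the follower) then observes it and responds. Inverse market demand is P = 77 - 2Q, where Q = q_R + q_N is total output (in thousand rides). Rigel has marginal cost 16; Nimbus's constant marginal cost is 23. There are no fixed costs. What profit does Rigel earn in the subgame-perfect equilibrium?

289

The follower Nimbus best-responds to any q_R: π_N = (77 - 2Q)q_N - 23q_N.
∂π_N/∂q_N = 54 - 2q_R - 4q_N = 0 gives the reaction function q_N = (54 - 2q_R)/4.
Rigel substitutes q_N(q_R) into its own profit: π_R = q_R(77 - 2q_R - (54 - 2q_R)/2) - 16q_R = (50 - q_R)q_R - 16q_R.
The leader's first-order condition 34 - 2q_R = 0 yields q_R = 17.
Then q_N = (54 - 2·17)/4 = 5.
Price P = 77 - 2·22 = 33.
Rigel's profit: (33 - 16)·17 = 289.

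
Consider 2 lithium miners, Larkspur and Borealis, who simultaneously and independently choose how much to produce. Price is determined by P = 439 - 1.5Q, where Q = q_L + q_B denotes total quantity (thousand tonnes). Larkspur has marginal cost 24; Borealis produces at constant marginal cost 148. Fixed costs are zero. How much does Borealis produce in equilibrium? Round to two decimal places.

37.11

Larkspur's profit: π_L = (439 - 1.5Q)q_L - (24q_L). Setting ∂π_L/∂q_L = 0: 415 - 3q_L - (3/2)(q_B) = 0.
Borealis's profit: π_B = (439 - 1.5Q)q_B - (148q_B). Setting ∂π_B/∂q_B = 0: 291 - 3q_B - (3/2)(q_L) = 0.
So q_L = (415 - (3/2)q_B)/3 and q_B = (291 - (3/2)q_L)/3.
Solving the pair: q_L = 1078/9, q_B = 334/9.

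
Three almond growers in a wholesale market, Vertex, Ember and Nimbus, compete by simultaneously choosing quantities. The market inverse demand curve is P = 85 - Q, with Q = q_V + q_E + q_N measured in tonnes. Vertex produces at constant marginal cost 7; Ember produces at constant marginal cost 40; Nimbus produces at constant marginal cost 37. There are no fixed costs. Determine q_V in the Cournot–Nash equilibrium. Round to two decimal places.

Vertex's profit: π_V = (85 - Q)q_V - (7q_V). Setting ∂π_V/∂q_V = 0: 78 - 2q_V - (q_E + q_N) = 0.
Ember's profit: π_E = (85 - Q)q_E - (40q_E). Setting ∂π_E/∂q_E = 0: 45 - 2q_E - (q_V + q_N) = 0.
Nimbus's first-order condition: 48 - 2q_N - (q_V + q_E) = 0.
Adding the 3 first-order conditions: 171 − 4Q = 0, so Q = 171/4.
Back-substituting: q_V = (78 − 171/4) = 141/4, q_E = (45 − 171/4) = 9/4, q_N = (48 − 171/4) = 21/4.

35.25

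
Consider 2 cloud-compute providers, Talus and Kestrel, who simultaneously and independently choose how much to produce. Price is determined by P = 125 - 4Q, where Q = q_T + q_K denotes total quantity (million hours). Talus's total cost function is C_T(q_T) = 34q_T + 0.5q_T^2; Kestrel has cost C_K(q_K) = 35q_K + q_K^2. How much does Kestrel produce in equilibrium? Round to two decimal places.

6.03

Talus's profit: π_T = (125 - 4Q)q_T - (34q_T + (1/2)q_T²). Setting ∂π_T/∂q_T = 0: 91 - 9q_T - 4(q_K) = 0.
Kestrel's profit: π_K = (125 - 4Q)q_K - (35q_K + q_K²). Setting ∂π_K/∂q_K = 0: 90 - 10q_K - 4(q_T) = 0.
So q_T = (91 - 4q_K)/9 and q_K = (90 - 4q_T)/10.
Substituting one into the other gives q_T = 275/37 and q_K = 223/37.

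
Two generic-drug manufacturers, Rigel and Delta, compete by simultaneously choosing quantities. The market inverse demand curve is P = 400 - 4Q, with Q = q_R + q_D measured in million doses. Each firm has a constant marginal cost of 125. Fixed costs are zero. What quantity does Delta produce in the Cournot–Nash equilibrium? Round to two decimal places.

22.92

Each firm earns π_i = (400 - 4Q)q_i - 125q_i.
Setting ∂π_i/∂q_i = 0 with rivals' quantities fixed: 275 - 8q_i - 4q_j = 0.
By symmetry each firm produces the same amount; substituting q_j = q_i yields q_i = 275/12.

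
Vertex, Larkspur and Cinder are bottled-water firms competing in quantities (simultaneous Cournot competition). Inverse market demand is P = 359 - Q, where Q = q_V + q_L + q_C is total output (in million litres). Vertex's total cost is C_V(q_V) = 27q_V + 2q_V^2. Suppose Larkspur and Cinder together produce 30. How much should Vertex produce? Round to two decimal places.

With rivals' combined output fixed at 30, Vertex's profit is π_V = (359 - 30 - q_V)q_V - (27q_V + 2q_V²) = (329 - q_V)q_V - (27q_V + 2q_V²).
∂π_V/∂q_V = 302 - 6q_V = 0, so q_V = 151/3.

50.33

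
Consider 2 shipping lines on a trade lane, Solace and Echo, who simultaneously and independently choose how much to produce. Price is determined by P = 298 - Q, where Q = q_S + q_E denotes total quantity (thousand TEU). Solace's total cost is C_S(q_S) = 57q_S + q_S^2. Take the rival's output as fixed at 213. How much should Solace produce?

With the rival's output fixed at 213, Solace's profit is π_S = (298 - 213 - q_S)q_S - (57q_S + q_S²) = (85 - q_S)q_S - (57q_S + q_S²).
∂π_S/∂q_S = 28 - 4q_S = 0, so q_S = 7.

7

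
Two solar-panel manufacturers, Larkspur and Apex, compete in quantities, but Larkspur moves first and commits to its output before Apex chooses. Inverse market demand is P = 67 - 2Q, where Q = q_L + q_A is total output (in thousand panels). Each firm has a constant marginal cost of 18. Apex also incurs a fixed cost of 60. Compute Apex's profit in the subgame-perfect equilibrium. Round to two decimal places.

15.03

Solve by backward induction. Given q_L, the follower Apex maximises π_A = (67 - 2q_L - 2q_A)q_A - 18q_A.
∂π_A/∂q_A = 49 - 2q_L - 4q_A = 0 gives the reaction function q_A = (49 - 2q_L)/4.
The leader anticipates this reaction. Substituting into P = 67 - 2Q gives P = 85/2 - q_L, so π_L = (85/2 - q_L)q_L - 18q_L.
The leader's first-order condition 49/2 - 2q_L = 0 yields q_L = 49/4.
Then q_A = (49 - 2·(49/4))/4 = 49/8.
Price P = 67 - 2·(147/8) = 121/4.
Apex's profit: (121/4 - 18)·(49/8) - 60 = 481/32.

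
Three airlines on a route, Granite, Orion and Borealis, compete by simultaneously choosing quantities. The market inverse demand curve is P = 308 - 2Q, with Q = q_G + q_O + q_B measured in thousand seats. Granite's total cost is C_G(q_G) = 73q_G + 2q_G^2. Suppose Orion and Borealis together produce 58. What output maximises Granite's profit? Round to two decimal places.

With rivals' combined output fixed at 58, Granite's profit is π_G = (308 - 2·58 - 2q_G)q_G - (73q_G + 2q_G²) = (192 - 2q_G)q_G - (73q_G + 2q_G²).
∂π_G/∂q_G = 119 - 8q_G = 0, so q_G = 119/8.

14.88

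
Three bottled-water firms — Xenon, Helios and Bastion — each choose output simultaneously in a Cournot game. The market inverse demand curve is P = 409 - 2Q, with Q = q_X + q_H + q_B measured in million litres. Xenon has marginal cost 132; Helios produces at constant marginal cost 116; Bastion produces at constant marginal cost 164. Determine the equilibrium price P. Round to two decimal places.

Xenon's profit: π_X = (409 - 2Q)q_X - (132q_X). Setting ∂π_X/∂q_X = 0: 277 - 4q_X - 2(q_H + q_B) = 0.
Helios's first-order condition: 293 - 4q_H - 2(q_X + q_B) = 0.
Bastion's first-order condition: 245 - 4q_B - 2(q_X + q_H) = 0.
Summing all 3 equations gives 815 − 8Q = 0, hence Q = 815/8.
Back-substituting: q_X = (277 − 815/4)/2 = 293/8, q_H = (293 − 815/4)/2 = 357/8, q_B = (245 − 815/4)/2 = 165/8.
Total output Q = 815/8, so price P = 409 - 2·(815/8) = 821/4.

205.25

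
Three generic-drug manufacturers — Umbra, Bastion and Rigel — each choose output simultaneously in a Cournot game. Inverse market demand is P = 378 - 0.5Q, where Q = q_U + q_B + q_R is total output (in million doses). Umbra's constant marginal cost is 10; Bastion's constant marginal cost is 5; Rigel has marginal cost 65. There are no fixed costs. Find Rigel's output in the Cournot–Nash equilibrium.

Umbra's profit: π_U = (378 - 0.5Q)q_U - (10q_U). Setting ∂π_U/∂q_U = 0: 368 - q_U - (1/2)(q_B + q_R) = 0.
Bastion's profit: π_B = (378 - 0.5Q)q_B - (5q_B). Setting ∂π_B/∂q_B = 0: 373 - q_B - (1/2)(q_U + q_R) = 0.
Rigel's profit: π_R = (378 - 0.5Q)q_R - (65q_R). Setting ∂π_R/∂q_R = 0: 313 - q_R - (1/2)(q_U + q_B) = 0.
Adding the 3 conditions: 1054 − Q − Q = 0, i.e. Q = 527.
Back-substituting: q_U = (368 − 527/2)/(1/2) = 209, q_B = (373 − 527/2)/(1/2) = 219, q_R = (313 − 527/2)/(1/2) = 99.

99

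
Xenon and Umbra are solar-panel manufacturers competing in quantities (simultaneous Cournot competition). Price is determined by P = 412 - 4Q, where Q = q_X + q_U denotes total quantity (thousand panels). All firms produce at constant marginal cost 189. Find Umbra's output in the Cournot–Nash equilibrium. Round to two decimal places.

Each firm earns π_i = (412 - 4Q)q_i - 189q_i.
Setting ∂π_i/∂q_i = 0 with rivals' quantities fixed: 223 - 8q_i - 4q_j = 0.
With identical firms every q_j equals q_i, so q_j = q_i and 223 = 12q_i, giving q_i = 223/12.

18.58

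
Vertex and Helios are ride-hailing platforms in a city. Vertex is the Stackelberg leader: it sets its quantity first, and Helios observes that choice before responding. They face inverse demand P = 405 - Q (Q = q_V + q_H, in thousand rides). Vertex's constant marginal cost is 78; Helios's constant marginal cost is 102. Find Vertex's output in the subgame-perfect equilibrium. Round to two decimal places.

Solve by backward induction. Given q_V, the follower Helios maximises π_H = (405 - q_V - q_H)q_H - 102q_H.
Follower FOC: 303 - q_V - 2q_H = 0, so q_H(q_V) = (303 - q_V)/2.
The leader anticipates this reaction. Substituting into P = 405 - Q gives P = 507/2 - (1/2)q_V, so π_V = (507/2 - (1/2)q_V)q_V - 78q_V.
Maximising: ∂π_V/∂q_V = 351/2 - q_V = 0, giving q_V = 351/2.
Then q_H = (303 - 351/2)/2 = 255/4.

175.50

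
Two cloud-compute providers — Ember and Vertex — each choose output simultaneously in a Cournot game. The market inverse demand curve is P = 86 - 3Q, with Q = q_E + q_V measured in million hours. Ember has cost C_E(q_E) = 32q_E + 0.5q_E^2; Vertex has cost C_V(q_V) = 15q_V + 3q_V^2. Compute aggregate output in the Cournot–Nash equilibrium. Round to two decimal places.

Ember's profit: π_E = (86 - 3Q)q_E - (32q_E + (1/2)q_E²). Setting ∂π_E/∂q_E = 0: 54 - 7q_E - 3(q_V) = 0.
Vertex's first-order condition: 71 - 12q_V - 3(q_E) = 0.
Best responses: q_E = (54 - 3q_V)/7, q_V = (71 - 3q_E)/12.
Solving the pair: q_E = 29/5, q_V = 67/15.
Total output Q = 29/5 + 67/15 = 154/15.

10.27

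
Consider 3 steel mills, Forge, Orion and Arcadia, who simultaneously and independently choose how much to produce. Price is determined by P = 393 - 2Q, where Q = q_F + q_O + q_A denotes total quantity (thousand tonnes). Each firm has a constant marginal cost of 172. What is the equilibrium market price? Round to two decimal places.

A representative firm's profit is π_i = q_i(393 - 2Q) - 172q_i.
First-order condition (treating rivals' output as given): 221 - 4q_i - 2·Σ_{j≠i} q_j = 0.
With identical firms every q_j equals q_i, so Σ_{j≠i} q_j = 2q_i and 221 = 8q_i, giving q_i = 221/8.
Total output Q = 663/8, so price P = 393 - 2·(663/8) = 909/4.

227.25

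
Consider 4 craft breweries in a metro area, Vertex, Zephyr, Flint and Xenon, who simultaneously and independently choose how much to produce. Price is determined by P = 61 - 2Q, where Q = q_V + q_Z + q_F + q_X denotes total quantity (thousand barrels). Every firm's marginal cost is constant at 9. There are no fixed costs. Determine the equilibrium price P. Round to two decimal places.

Each firm earns π_i = (61 - 2Q)q_i - 9q_i.
First-order condition (treating rivals' output as given): 52 - 4q_i - 2·Σ_{j≠i} q_j = 0.
With identical firms every q_j equals q_i, so Σ_{j≠i} q_j = 3q_i and 52 = 10q_i, giving q_i = 26/5.
Total output Q = 104/5, so price P = 61 - 2·(104/5) = 97/5.

19.40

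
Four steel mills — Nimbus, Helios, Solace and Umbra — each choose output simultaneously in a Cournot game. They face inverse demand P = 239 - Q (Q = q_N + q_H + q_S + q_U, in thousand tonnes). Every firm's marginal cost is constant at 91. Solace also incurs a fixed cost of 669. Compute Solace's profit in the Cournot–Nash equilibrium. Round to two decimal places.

Each firm earns π_i = (239 - Q)q_i - 91q_i.
First-order condition (treating rivals' output as given): 148 - 2q_i - Σ_{j≠i} q_j = 0.
With identical firms every q_j equals q_i, so Σ_{j≠i} q_j = 3q_i and 148 = 5q_i, giving q_i = 148/5.
Price P = 239 - 592/5 = 603/5.
Solace's profit: (603/5 - 91)·(148/5) - 669 = 207.1600.

207.16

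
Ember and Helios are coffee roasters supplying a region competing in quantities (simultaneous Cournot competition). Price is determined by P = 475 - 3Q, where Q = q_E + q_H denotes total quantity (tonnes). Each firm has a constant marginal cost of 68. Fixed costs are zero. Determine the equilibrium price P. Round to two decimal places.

Each firm earns π_i = (475 - 3Q)q_i - 68q_i.
First-order condition (treating rivals' output as given): 407 - 6q_i - 3q_j = 0.
By symmetry each firm produces the same amount; substituting q_j = q_i yields q_i = 407/9.
Total output Q = 814/9, so price P = 475 - 3·(814/9) = 611/3.

203.67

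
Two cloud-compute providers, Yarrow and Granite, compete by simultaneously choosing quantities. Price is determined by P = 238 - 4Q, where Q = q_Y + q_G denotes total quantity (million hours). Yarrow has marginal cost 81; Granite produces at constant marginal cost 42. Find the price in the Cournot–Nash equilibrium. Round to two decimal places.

Yarrow's profit: π_Y = (238 - 4Q)q_Y - (81q_Y). Setting ∂π_Y/∂q_Y = 0: 157 - 8q_Y - 4(q_G) = 0.
Granite's profit: π_G = (238 - 4Q)q_G - (42q_G). Setting ∂π_G/∂q_G = 0: 196 - 8q_G - 4(q_Y) = 0.
So q_Y = (157 - 4q_G)/8 and q_G = (196 - 4q_Y)/8.
Solving the pair: q_Y = 59/6, q_G = 235/12.
Total output Q = 353/12, so price P = 238 - 4·(353/12) = 361/3.

120.33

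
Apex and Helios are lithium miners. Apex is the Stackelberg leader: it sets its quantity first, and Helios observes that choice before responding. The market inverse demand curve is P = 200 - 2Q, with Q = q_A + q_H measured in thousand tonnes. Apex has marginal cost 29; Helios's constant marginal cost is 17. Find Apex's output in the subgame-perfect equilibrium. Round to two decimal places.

Solve by backward induction. Given q_A, the follower Helios maximises π_H = (200 - 2q_A - 2q_H)q_H - 17q_H.
Setting the follower's marginal profit to zero, 183 - 2q_A - 4q_H = 0, i.e. q_H = (183 - 2q_A)/4.
Apex substitutes q_H(q_A) into its own profit: π_A = q_A(200 - 2q_A - (183 - 2q_A)/2) - 29q_A = (217/2 - q_A)q_A - 29q_A.
The leader's first-order condition 159/2 - 2q_A = 0 yields q_A = 159/4.
Then q_H = (183 - 2·(159/4))/4 = 207/8.

39.75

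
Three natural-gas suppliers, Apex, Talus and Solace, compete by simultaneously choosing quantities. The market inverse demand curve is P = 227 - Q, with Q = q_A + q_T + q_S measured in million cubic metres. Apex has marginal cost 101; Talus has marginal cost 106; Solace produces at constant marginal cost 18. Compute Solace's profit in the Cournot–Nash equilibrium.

9025

Apex's profit: π_A = (227 - Q)q_A - (101q_A). Setting ∂π_A/∂q_A = 0: 126 - 2q_A - (q_T + q_S) = 0.
Talus's first-order condition: 121 - 2q_T - (q_A + q_S) = 0.
Solace's first-order condition: 209 - 2q_S - (q_A + q_T) = 0.
Adding the 3 conditions: 456 − 2Q − 2Q = 0, i.e. Q = 114.
Back-substituting: q_A = (126 − 114) = 12, q_T = (121 − 114) = 7, q_S = (209 − 114) = 95.
Price P = 227 - 114 = 113.
Solace's profit: (113 - 18)·95 = 9025.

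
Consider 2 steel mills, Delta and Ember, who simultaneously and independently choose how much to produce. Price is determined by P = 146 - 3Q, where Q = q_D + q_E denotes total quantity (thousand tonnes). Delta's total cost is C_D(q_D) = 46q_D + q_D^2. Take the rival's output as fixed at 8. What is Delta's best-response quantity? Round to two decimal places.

9.50

With the rival's output fixed at 8, Delta's profit is π_D = (146 - 3·8 - 3q_D)q_D - (46q_D + q_D²) = (122 - 3q_D)q_D - (46q_D + q_D²).
∂π_D/∂q_D = 76 - 8q_D = 0, so q_D = 19/2.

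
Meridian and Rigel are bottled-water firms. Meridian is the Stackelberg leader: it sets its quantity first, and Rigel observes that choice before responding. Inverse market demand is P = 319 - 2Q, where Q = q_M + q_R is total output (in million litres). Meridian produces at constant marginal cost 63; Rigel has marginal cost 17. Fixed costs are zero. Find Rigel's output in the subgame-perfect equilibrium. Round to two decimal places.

The follower Rigel best-responds to any q_M: π_R = (319 - 2Q)q_R - 17q_R.
∂π_R/∂q_R = 302 - 2q_M - 4q_R = 0 gives the reaction function q_R = (302 - 2q_M)/4.
Meridian substitutes q_R(q_M) into its own profit: π_M = q_M(319 - 2q_M - (302 - 2q_M)/2) - 63q_M = (168 - q_M)q_M - 63q_M.
Leader FOC: 105 - 2q_M = 0, so q_M = 105/2.
Then q_R = (302 - 2·(105/2))/4 = 197/4.

49.25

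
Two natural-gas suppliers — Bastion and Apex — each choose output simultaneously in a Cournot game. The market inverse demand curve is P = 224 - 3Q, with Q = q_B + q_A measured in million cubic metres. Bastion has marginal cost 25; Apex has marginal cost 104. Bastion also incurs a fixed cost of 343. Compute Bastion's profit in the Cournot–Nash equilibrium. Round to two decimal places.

Bastion's profit: π_B = (224 - 3Q)q_B - (25q_B). Setting ∂π_B/∂q_B = 0: 199 - 6q_B - 3(q_A) = 0.
Apex's profit: π_A = (224 - 3Q)q_A - (104q_A). Setting ∂π_A/∂q_A = 0: 120 - 6q_A - 3(q_B) = 0.
Best responses: q_B = (199 - 3q_A)/6, q_A = (120 - 3q_B)/6.
Solving the pair: q_B = 278/9, q_A = 41/9.
Price P = 224 - 3·(319/9) = 353/3.
Bastion's profit: (353/3 - 25)·(278/9) - 343 = 2519.3704.

2519.37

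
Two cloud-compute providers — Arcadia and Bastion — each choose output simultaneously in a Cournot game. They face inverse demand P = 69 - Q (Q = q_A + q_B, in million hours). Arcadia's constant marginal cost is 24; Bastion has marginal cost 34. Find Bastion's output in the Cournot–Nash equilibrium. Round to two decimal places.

Arcadia's profit: π_A = (69 - Q)q_A - (24q_A). Setting ∂π_A/∂q_A = 0: 45 - 2q_A - (q_B) = 0.
Bastion's first-order condition: 35 - 2q_B - (q_A) = 0.
Rearranging gives the reaction functions q_A = (45 - q_B)/2 and q_B = (35 - q_A)/2.
Substituting one into the other gives q_A = 55/3 and q_B = 25/3.

8.33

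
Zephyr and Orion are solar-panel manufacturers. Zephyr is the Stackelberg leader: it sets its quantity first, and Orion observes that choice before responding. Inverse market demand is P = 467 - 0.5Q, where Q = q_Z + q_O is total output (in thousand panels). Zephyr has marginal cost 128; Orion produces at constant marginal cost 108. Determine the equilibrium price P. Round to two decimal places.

Solve by backward induction. Given q_Z, the follower Orion maximises π_O = (467 - (1/2)q_Z - (1/2)q_O)q_O - 108q_O.
∂π_O/∂q_O = 359 - (1/2)q_Z - q_O = 0 gives the reaction function q_O = (359 - (1/2)q_Z).
The leader anticipates this reaction. Substituting into P = 467 - 0.5Q gives P = 575/2 - (1/4)q_Z, so π_Z = (575/2 - (1/4)q_Z)q_Z - 128q_Z.
The leader's first-order condition 319/2 - (1/2)q_Z = 0 yields q_Z = 319.
Then q_O = (359 - (1/2)·319) = 399/2.
Total output Q = 1037/2, so price P = 467 - (1/2)·(1037/2) = 831/4.

207.75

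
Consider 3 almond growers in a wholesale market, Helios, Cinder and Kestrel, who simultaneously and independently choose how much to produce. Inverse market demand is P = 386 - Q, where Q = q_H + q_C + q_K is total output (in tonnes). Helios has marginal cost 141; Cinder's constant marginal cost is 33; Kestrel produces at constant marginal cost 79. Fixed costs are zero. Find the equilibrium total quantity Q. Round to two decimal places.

226.25

Helios's profit: π_H = (386 - Q)q_H - (141q_H). Setting ∂π_H/∂q_H = 0: 245 - 2q_H - (q_C + q_K) = 0.
Cinder's profit: π_C = (386 - Q)q_C - (33q_C). Setting ∂π_C/∂q_C = 0: 353 - 2q_C - (q_H + q_K) = 0.
Kestrel's profit: π_K = (386 - Q)q_K - (79q_K). Setting ∂π_K/∂q_K = 0: 307 - 2q_K - (q_H + q_C) = 0.
Summing all 3 equations gives 905 − 4Q = 0, hence Q = 905/4.
Back-substituting: q_H = (245 − 905/4) = 75/4, q_C = (353 − 905/4) = 507/4, q_K = (307 − 905/4) = 323/4.
Total output Q = 75/4 + 507/4 + 323/4 = 905/4.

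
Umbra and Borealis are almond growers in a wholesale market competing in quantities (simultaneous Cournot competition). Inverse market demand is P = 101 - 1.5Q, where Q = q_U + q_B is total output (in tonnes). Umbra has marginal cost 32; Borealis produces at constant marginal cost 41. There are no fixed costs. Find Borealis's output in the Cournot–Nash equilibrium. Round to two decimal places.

Umbra's profit: π_U = (101 - 1.5Q)q_U - (32q_U). Setting ∂π_U/∂q_U = 0: 69 - 3q_U - (3/2)(q_B) = 0.
Borealis's profit: π_B = (101 - 1.5Q)q_B - (41q_B). Setting ∂π_B/∂q_B = 0: 60 - 3q_B - (3/2)(q_U) = 0.
Best responses: q_U = (69 - (3/2)q_B)/3, q_B = (60 - (3/2)q_U)/3.
Substituting one into the other gives q_U = 52/3 and q_B = 34/3.

11.33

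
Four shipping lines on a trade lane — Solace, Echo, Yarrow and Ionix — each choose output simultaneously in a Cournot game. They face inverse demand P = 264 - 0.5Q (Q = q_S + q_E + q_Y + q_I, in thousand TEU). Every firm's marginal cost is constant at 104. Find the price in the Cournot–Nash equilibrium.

136

Each firm earns π_i = (264 - 0.5Q)q_i - 104q_i.
First-order condition (treating rivals' output as given): 160 - q_i - (1/2)·Σ_{j≠i} q_j = 0.
With identical firms every q_j equals q_i, so Σ_{j≠i} q_j = 3q_i and 160 = (5/2)q_i, giving q_i = 64.
Total output Q = 256, so price P = 264 - (1/2)·256 = 136.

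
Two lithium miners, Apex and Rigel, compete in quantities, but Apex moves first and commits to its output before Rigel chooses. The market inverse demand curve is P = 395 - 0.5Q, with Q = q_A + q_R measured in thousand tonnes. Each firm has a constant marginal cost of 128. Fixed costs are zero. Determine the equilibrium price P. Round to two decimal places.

The follower Rigel best-responds to any q_A: π_R = (395 - 0.5Q)q_R - 128q_R.
Follower FOC: 267 - (1/2)q_A - q_R = 0, so q_R(q_A) = (267 - (1/2)q_A).
The leader anticipates this reaction. Substituting into P = 395 - 0.5Q gives P = 523/2 - (1/4)q_A, so π_A = (523/2 - (1/4)q_A)q_A - 128q_A.
Maximising: ∂π_A/∂q_A = 267/2 - (1/2)q_A = 0, giving q_A = 267.
Then q_R = (267 - (1/2)·267) = 267/2.
Total output Q = 801/2, so price P = 395 - (1/2)·(801/2) = 779/4.

194.75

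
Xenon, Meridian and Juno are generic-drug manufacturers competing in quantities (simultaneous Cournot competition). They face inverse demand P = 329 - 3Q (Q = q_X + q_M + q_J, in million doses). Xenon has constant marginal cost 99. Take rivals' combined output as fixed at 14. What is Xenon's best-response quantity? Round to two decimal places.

With rivals' combined output fixed at 14, Xenon's profit is π_X = (329 - 3·14 - 3q_X)q_X - (99q_X) = (287 - 3q_X)q_X - (99q_X).
∂π_X/∂q_X = 188 - 6q_X = 0, so q_X = 94/3.

31.33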